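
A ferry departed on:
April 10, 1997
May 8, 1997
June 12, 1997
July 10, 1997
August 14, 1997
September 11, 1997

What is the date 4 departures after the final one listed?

All dates are Thursdays, 28, 35, 28, 35, 28 days apart.
Specifically, the 2nd Thursday of each month.
2nd Thursday of October 1997: October 9, 1997.
November 1997 — 2nd Thursday is November 13, 1997.
December 1997 — 2nd Thursday is December 11, 1997.
January 1998 — 2nd Thursday is January 8, 1998.

January 8, 1998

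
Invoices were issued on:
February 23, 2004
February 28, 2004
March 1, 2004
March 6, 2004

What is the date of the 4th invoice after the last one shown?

March 20, 2004

Every event lands on a Monday or Saturday (gaps cycle 5, 2, 5).
So the schedule is: every Monday and Saturday.
Next Monday: March 8, 2004.
Next Saturday: March 13, 2004.
The following Monday is March 15, 2004.
The following Saturday is March 20, 2004.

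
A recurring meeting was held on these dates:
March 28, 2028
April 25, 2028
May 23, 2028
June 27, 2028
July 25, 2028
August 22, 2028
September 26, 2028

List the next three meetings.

October 24, 2028; November 28, 2028; December 26, 2028

These are Tuesdays at 28- or 35-day spacing (28, 28, 35, 28, 28, 35).
The pattern: 4th Tuesday of the month.
4th Tuesday of October 2028: October 24, 2028.
4th Tuesday of November 2028: November 28, 2028.
4th Tuesday of December 2028: December 26, 2028.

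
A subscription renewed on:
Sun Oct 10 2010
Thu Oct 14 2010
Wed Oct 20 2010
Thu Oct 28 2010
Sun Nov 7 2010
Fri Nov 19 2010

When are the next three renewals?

Intervals are 4, 6, 8, 10, 12 days — an arithmetic progression with common difference 2.
Next gap: 14 days. Fri Nov 19 2010 + 14 days = Fri Dec 3 2010.
Next gap: 16 days. Fri Dec 3 2010 + 16 days = Sun Dec 19 2010.
Next gap: 18 days. Sun Dec 19 2010 + 18 days = Thu Jan 6 2011.

Fri Dec 3 2010, Sun Dec 19 2010, Thu Jan 6 2011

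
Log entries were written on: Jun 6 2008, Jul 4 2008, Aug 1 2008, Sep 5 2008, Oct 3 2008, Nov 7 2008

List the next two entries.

Gaps: 28, 28, 35, 28, 35 days — a mix of 28 and 35. Every date is a Friday.
Each is the 1st Friday of its month.
1st Friday of December 2008: Dec 5 2008.
1st Friday of January 2009: Jan 2 2009.

Dec 5 2008, Jan 2 2009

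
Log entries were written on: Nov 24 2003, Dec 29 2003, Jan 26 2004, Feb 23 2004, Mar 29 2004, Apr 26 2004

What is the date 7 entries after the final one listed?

These are Mondays with 35, 28, 28, 35, 28-day gaps.
Each is the final Monday of its month — Dec 29 2003 is past the 28th, so '4th Monday' doesn't fit.
Last Monday of May 2004: May 31 2004.
Last Monday of June 2004: Jun 28 2004.
July 2004 ends with Monday Jul 26 2004.
Last Monday of August 2004: Aug 30 2004.
September 2004 ends with Monday Sep 27 2004.
Last Monday of October 2004: Oct 25 2004.
November 2004 ends with Monday Nov 29 2004.

Nov 29 2004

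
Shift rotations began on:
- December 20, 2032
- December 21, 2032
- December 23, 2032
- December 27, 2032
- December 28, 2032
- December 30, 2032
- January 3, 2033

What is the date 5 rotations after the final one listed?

January 13, 2033

Every event lands on a Monday or Tuesday or Thursday (gaps cycle 1, 2, 4, 1, 2, 4).
So the schedule is: every Monday, Tuesday and Thursday.
The following Tuesday is January 4, 2033.
Next Thursday: January 6, 2033.
The following Monday is January 10, 2033.
Next Tuesday: January 11, 2033.
Next Thursday: January 13, 2033.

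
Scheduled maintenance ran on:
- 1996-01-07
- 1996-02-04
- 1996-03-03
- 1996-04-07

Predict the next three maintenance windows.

Gaps: 28, 28, 35 days — a mix of 28 and 35. Every date is a Sunday.
Each is the 1st Sunday of its month.
May 1996 — 1st Sunday is 1996-05-05.
1st Sunday of June 1996: 1996-06-02.
1st Sunday of July 1996: 1996-07-07.

1996-05-05, 1996-06-02, 1996-07-07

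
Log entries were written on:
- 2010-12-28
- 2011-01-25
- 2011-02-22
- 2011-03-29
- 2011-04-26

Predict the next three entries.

All Tuesdays; the gaps (28, 28, 35, 28) vary with month length.
This is the last Tuesday of each month.
May 2011 ends with Tuesday 2011-05-31.
June 2011 ends with Tuesday 2011-06-28.
Last Tuesday of July 2011: 2011-07-26.

2011-05-31, 2011-06-28, 2011-07-26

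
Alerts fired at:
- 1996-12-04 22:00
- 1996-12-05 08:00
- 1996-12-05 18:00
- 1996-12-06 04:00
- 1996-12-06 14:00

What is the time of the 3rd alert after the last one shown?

Spacing: 10, 10, 10, 10 h — constant 10 h.
1996-12-06 14:00 + 10 h = 1996-12-07 00:00.
1996-12-07 00:00 + 10 h = 1996-12-07 10:00.
1996-12-07 10:00 + 10 h = 1996-12-07 20:00.

1996-12-07 20:00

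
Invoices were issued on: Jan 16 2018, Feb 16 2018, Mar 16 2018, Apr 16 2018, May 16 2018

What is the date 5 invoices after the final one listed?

Oct 16 2018

The day-of-month is always 16 (31, 28, 31, 30 days between events).
So this recurs on the 16th of each month.
Next: June 2018 → Jun 16 2018.
July 2018: Jul 16 2018.
Next: August 2018 → Aug 16 2018.
September 2018: Sep 16 2018.
October 2018: Oct 16 2018.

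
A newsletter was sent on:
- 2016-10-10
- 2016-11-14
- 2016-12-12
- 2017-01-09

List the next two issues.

These are Mondays at 28- or 35-day spacing (35, 28, 28).
The pattern: 2nd Monday of the month.
2nd Monday of February 2017: 2017-02-13.
2nd Monday of March 2017: 2017-03-13.

2017-02-13, 2017-03-13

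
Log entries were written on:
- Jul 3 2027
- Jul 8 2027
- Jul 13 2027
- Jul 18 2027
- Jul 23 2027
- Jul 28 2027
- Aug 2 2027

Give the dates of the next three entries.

The spacing is 5, 5, 5, 5, 5, 5 days — always 5 days.
Aug 2 2027 + 5 days = Aug 7 2027.
Aug 7 2027 + 5 days = Aug 12 2027.
Aug 12 2027 + 5 days = Aug 17 2027.

Aug 7 2027, Aug 12 2027, Aug 17 2027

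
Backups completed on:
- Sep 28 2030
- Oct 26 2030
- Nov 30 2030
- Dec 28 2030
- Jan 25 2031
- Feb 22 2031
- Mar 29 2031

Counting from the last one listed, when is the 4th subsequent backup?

All Saturdays; the gaps (28, 35, 28, 28, 28, 35) vary with month length.
This is the last Saturday of each month.
Last Saturday of April 2031: Apr 26 2031.
May 2031 ends with Saturday May 31 2031.
Last Saturday of June 2031: Jun 28 2031.
Last Saturday of July 2031: Jul 26 2031.

Jul 26 2031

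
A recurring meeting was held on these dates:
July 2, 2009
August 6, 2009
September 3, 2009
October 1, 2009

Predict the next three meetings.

November 5, 2009; December 3, 2009; January 7, 2010

Gaps: 35, 28, 28 days — a mix of 28 and 35. Every date is a Thursday.
Each is the 1st Thursday of its month.
1st Thursday of November 2009: November 5, 2009.
December 2009 — 1st Thursday is December 3, 2009.
1st Thursday of January 2010: January 7, 2010.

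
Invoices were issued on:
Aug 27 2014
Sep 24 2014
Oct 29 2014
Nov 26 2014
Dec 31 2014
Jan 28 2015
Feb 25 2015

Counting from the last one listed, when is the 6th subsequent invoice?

All Wednesdays; the gaps (28, 35, 28, 35, 28, 28) vary with month length.
This is the last Wednesday of each month.
Last Wednesday of March 2015: Mar 25 2015.
Last Wednesday of April 2015: Apr 29 2015.
Last Wednesday of May 2015: May 27 2015.
Last Wednesday of June 2015: Jun 24 2015.
Last Wednesday of July 2015: Jul 29 2015.
Last Wednesday of August 2015: Aug 26 2015.

Aug 26 2015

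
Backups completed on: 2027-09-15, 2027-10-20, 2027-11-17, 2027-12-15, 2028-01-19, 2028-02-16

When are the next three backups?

All dates are Wednesdays, 35, 28, 28, 35, 28 days apart.
Specifically, the 3rd Wednesday of each month.
3rd Wednesday of March 2028: 2028-03-15.
April 2028 — 3rd Wednesday is 2028-04-19.
May 2028 — 3rd Wednesday is 2028-05-17.

2028-03-15, 2028-04-19, 2028-05-17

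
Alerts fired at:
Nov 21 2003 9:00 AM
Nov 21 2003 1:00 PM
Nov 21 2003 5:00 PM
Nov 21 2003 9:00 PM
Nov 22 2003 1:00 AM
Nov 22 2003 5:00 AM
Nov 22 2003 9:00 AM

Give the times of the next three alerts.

Nov 22 2003 1:00 PM, Nov 22 2003 5:00 PM, Nov 22 2003 9:00 PM

Gaps: 4, 4, 4, 4, 4, 4 hours — each event is 4 hours after the previous one.
Nov 22 2003 9:00 AM + 4 h = Nov 22 2003 1:00 PM.
Nov 22 2003 1:00 PM + 4 h = Nov 22 2003 5:00 PM.
Nov 22 2003 5:00 PM + 4 h = Nov 22 2003 9:00 PM.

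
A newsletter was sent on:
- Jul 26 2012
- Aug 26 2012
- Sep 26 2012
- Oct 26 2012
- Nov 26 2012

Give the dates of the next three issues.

Dec 26 2012, Jan 26 2013, Feb 26 2013

The day-of-month is always 26 (31, 31, 30, 31 days between events).
So this recurs on the 26th of each month.
Next: December 2012 → Dec 26 2012.
Next: January 2013 → Jan 26 2013.
Next: February 2013 → Feb 26 2013.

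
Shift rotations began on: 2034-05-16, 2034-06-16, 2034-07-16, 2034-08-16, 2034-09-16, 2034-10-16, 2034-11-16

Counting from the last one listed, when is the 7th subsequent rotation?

Gaps: 31, 30, 31, 31, 30, 31 days — not constant. Every event is on the 16th of the month.
Pattern: the 16th of each month.
Next: December 2034 → 2034-12-16.
January 2035: 2035-01-16.
Next: February 2035 → 2035-02-16.
March 2035: 2035-03-16.
Next: April 2035 → 2035-04-16.
May 2035: 2035-05-16.
June 2035: 2035-06-16.

2035-06-16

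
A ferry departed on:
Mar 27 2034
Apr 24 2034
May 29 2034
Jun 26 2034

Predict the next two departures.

These are Mondays with 28, 35, 28-day gaps.
Each is the final Monday of its month — May 29 2034 is past the 28th, so '4th Monday' doesn't fit.
July 2034 ends with Monday Jul 31 2034.
August 2034 ends with Monday Aug 28 2034.

Jul 31 2034, Aug 28 2034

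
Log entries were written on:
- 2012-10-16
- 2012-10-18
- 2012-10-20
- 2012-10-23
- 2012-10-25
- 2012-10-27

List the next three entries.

Every event lands on a Tuesday or Thursday or Saturday (gaps cycle 2, 2, 3, 2, 2).
So the schedule is: every Tuesday, Thursday and Saturday.
The following Tuesday is 2012-10-30.
The following Thursday is 2012-11-01.
The following Saturday is 2012-11-03.

2012-10-30, 2012-11-01, 2012-11-03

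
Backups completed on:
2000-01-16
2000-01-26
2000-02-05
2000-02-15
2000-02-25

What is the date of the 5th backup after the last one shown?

2000-04-15

Every event comes 10 days after the last (10, 10, 10, 10).
2000-02-25 + 10 days = 2000-03-06.
2000-03-06 + 10 days = 2000-03-16.
2000-03-16 + 10 days = 2000-03-26.
2000-03-26 + 10 days = 2000-04-05.
2000-04-05 + 10 days = 2000-04-15.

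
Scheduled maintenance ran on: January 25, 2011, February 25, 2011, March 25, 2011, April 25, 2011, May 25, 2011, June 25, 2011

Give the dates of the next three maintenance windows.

Gaps: 31, 28, 31, 30, 31 days — not constant. Every event is on the 25th of the month.
Pattern: the 25th of each month.
July 2011: July 25, 2011.
Next: August 2011 → August 25, 2011.
September 2011: September 25, 2011.

July 25, 2011; August 25, 2011; September 25, 2011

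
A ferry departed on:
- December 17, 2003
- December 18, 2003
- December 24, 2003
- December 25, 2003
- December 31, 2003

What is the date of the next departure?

Every event lands on a Wednesday or Thursday (gaps cycle 1, 6, 1, 6).
So the schedule is: every Wednesday and Thursday.
Next Thursday: January 1, 2004.

January 1, 2004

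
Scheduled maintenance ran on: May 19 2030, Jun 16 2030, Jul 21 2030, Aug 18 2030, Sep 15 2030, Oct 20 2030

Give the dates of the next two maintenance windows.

Gaps: 28, 35, 28, 28, 35 days — a mix of 28 and 35. Every date is a Sunday.
Each is the 3rd Sunday of its month.
November 2030 — 3rd Sunday is Nov 17 2030.
3rd Sunday of December 2030: Dec 15 2030.

Nov 17 2030, Dec 15 2030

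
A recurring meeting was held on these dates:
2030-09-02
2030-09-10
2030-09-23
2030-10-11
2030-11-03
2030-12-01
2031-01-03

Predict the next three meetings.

2031-02-10, 2031-03-25, 2031-05-12

Intervals are 8, 13, 18, 23, 28, 33 days — an arithmetic progression with common difference 5.
Next gap: 38 days. 2031-01-03 + 38 days = 2031-02-10.
Next gap: 43 days. 2031-02-10 + 43 days = 2031-03-25.
Next gap: 48 days. 2031-03-25 + 48 days = 2031-05-12.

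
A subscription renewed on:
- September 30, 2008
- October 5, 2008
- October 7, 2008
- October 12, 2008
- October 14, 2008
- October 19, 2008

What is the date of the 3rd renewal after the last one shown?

October 28, 2008

The gap pattern 5, 2, 5, 2, 5 repeats every 2 events.
These are the Tuesdays and Sundays of each week.
The following Tuesday is October 21, 2008.
Next Sunday: October 26, 2008.
Next Tuesday: October 28, 2008.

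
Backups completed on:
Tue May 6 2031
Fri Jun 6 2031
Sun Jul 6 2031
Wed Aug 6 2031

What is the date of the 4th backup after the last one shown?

Sat Dec 6 2031

The day-of-month is always 6 (31, 30, 31 days between events).
So this recurs on the 6th of each month.
September 2031: Sat Sep 6 2031.
October 2031: Mon Oct 6 2031.
Next: November 2031 → Thu Nov 6 2031.
December 2031: Sat Dec 6 2031.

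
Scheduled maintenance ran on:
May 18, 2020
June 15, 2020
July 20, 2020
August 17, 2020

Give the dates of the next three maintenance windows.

These are Mondays at 28- or 35-day spacing (28, 35, 28).
The pattern: 3rd Monday of the month.
September 2020 — 3rd Monday is September 21, 2020.
October 2020 — 3rd Monday is October 19, 2020.
November 2020 — 3rd Monday is November 16, 2020.

September 21, 2020; October 19, 2020; November 16, 2020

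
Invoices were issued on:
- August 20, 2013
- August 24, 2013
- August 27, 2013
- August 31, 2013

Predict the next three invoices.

September 3, 2013; September 7, 2013; September 10, 2013

Gaps: 4, 3, 4 days — not constant, but cyclic with period 2.
The events fall on every Tuesday and Saturday.
The following Tuesday is September 3, 2013.
Next Saturday: September 7, 2013.
The following Tuesday is September 10, 2013.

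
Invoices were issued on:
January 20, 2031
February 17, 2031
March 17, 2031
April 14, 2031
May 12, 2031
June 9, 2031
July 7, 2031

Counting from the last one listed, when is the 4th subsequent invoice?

October 27, 2031

The spacing is 28, 28, 28, 28, 28, 28 days — always 28 days.
July 7, 2031 + 28 days = August 4, 2031.
August 4, 2031 + 28 days = September 1, 2031.
September 1, 2031 + 28 days = September 29, 2031.
September 29, 2031 + 28 days = October 27, 2031.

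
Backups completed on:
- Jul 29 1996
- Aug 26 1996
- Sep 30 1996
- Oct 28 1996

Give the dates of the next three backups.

All Mondays; the gaps (28, 35, 28) vary with month length.
This is the last Monday of each month.
Last Monday of November 1996: Nov 25 1996.
December 1996 ends with Monday Dec 30 1996.
January 1997 ends with Monday Jan 27 1997.

Nov 25 1996, Dec 30 1996, Jan 27 1997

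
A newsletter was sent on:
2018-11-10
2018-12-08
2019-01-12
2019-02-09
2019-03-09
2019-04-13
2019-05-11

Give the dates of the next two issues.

2019-06-08, 2019-07-13

Gaps: 28, 35, 28, 28, 35, 28 days — a mix of 28 and 35. Every date is a Saturday.
Each is the 2nd Saturday of its month.
June 2019 — 2nd Saturday is 2019-06-08.
July 2019 — 2nd Saturday is 2019-07-13.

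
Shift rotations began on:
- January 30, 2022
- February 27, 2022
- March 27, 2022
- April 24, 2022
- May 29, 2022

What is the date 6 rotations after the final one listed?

All Sundays; the gaps (28, 28, 28, 35) vary with month length.
This is the last Sunday of each month.
June 2022 ends with Sunday June 26, 2022.
July 2022 ends with Sunday July 31, 2022.
Last Sunday of August 2022: August 28, 2022.
September 2022 ends with Sunday September 25, 2022.
Last Sunday of October 2022: October 30, 2022.
November 2022 ends with Sunday November 27, 2022.

November 27, 2022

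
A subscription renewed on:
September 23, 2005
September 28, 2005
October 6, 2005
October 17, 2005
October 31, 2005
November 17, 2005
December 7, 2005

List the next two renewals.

December 30, 2005; January 25, 2006

The spacing grows by 3 each time: 5, 8, 11, 14, 17, 20 days.
Next gap: 23 days. December 7, 2005 + 23 days = December 30, 2005.
Next gap: 26 days. December 30, 2005 + 26 days = January 25, 2006.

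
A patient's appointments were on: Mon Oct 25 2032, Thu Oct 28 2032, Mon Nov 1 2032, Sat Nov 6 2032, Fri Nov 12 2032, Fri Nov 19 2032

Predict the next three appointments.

Intervals are 3, 4, 5, 6, 7 days — an arithmetic progression with common difference 1.
Next gap: 8 days. Fri Nov 19 2032 + 8 days = Sat Nov 27 2032.
Next gap: 9 days. Sat Nov 27 2032 + 9 days = Mon Dec 6 2032.
Next gap: 10 days. Mon Dec 6 2032 + 10 days = Thu Dec 16 2032.

Sat Nov 27 2032, Mon Dec 6 2032, Thu Dec 16 2032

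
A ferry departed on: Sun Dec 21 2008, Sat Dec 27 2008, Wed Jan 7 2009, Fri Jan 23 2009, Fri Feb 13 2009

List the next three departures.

The spacing grows by 5 each time: 6, 11, 16, 21 days.
Next gap: 26 days. Fri Feb 13 2009 + 26 days = Wed Mar 11 2009.
Next gap: 31 days. Wed Mar 11 2009 + 31 days = Sat Apr 11 2009.
Next gap: 36 days. Sat Apr 11 2009 + 36 days = Sun May 17 2009.

Wed Mar 11 2009, Sat Apr 11 2009, Sun May 17 2009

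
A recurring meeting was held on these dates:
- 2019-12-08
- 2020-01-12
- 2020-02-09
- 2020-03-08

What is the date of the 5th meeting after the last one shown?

2020-08-09

These are Sundays at 28- or 35-day spacing (35, 28, 28).
The pattern: 2nd Sunday of the month.
2nd Sunday of April 2020: 2020-04-12.
May 2020 — 2nd Sunday is 2020-05-10.
June 2020 — 2nd Sunday is 2020-06-14.
July 2020 — 2nd Sunday is 2020-07-12.
2nd Sunday of August 2020: 2020-08-09.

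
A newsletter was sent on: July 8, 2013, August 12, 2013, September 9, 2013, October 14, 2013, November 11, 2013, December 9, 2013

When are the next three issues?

All dates are Mondays, 35, 28, 35, 28, 28 days apart.
Specifically, the 2nd Monday of each month.
January 2014 — 2nd Monday is January 13, 2014.
February 2014 — 2nd Monday is February 10, 2014.
2nd Monday of March 2014: March 10, 2014.

January 13, 2014; February 10, 2014; March 10, 2014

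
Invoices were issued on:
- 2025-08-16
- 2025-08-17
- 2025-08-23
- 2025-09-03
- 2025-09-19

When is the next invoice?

2025-10-10

Intervals are 1, 6, 11, 16 days — an arithmetic progression with common difference 5.
Next gap: 21 days. 2025-09-19 + 21 days = 2025-10-10.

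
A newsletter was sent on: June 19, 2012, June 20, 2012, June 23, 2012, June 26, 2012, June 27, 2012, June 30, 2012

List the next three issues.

The gap pattern 1, 3, 3, 1, 3 repeats every 3 events.
These are the Tuesdays, Wednesdays and Saturdays of each week.
Next Tuesday: July 3, 2012.
The following Wednesday is July 4, 2012.
The following Saturday is July 7, 2012.

July 3, 2012; July 4, 2012; July 7, 2012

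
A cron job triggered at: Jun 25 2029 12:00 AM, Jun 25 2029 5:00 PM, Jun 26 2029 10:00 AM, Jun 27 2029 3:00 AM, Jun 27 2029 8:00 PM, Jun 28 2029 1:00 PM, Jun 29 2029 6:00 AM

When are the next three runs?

Jun 29 2029 11:00 PM, Jun 30 2029 4:00 PM, Jul 1 2029 9:00 AM

The interval is a steady 17 hours (17, 17, 17, 17, 17, 17).
Jun 29 2029 6:00 AM + 17 h = Jun 29 2029 11:00 PM.
Jun 29 2029 11:00 PM + 17 h = Jun 30 2029 4:00 PM.
Jun 30 2029 4:00 PM + 17 h = Jul 1 2029 9:00 AM.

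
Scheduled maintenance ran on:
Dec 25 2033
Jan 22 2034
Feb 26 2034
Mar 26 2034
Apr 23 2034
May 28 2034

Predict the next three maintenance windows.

Gaps: 28, 35, 28, 28, 35 days — a mix of 28 and 35. Every date is a Sunday.
Each is the 4th Sunday of its month.
4th Sunday of June 2034: Jun 25 2034.
4th Sunday of July 2034: Jul 23 2034.
4th Sunday of August 2034: Aug 27 2034.

Jun 25 2034, Jul 23 2034, Aug 27 2034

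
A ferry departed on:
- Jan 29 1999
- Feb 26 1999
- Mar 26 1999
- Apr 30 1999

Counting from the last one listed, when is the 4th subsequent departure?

Aug 27 1999

These are Fridays with 28, 28, 35-day gaps.
Each is the final Friday of its month — Jan 29 1999 is past the 28th, so '4th Friday' doesn't fit.
Last Friday of May 1999: May 28 1999.
June 1999 ends with Friday Jun 25 1999.
Last Friday of July 1999: Jul 30 1999.
Last Friday of August 1999: Aug 27 1999.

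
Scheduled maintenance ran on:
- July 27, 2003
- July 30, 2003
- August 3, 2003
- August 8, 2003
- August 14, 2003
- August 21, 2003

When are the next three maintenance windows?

The spacing grows by 1 each time: 3, 4, 5, 6, 7 days.
Next gap: 8 days. August 21, 2003 + 8 days = August 29, 2003.
Next gap: 9 days. August 29, 2003 + 9 days = September 7, 2003.
Next gap: 10 days. September 7, 2003 + 10 days = September 17, 2003.

August 29, 2003; September 7, 2003; September 17, 2003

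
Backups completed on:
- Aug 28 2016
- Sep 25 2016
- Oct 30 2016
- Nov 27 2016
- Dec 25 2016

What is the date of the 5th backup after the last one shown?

May 28 2017

Every date is a Sunday; gaps 28, 35, 28, 28 days.
Each is the last Sunday of its month (at least one falls on the 29th or later, ruling out '4th Sunday').
Last Sunday of January 2017: Jan 29 2017.
February 2017 ends with Sunday Feb 26 2017.
Last Sunday of March 2017: Mar 26 2017.
April 2017 ends with Sunday Apr 30 2017.
Last Sunday of May 2017: May 28 2017.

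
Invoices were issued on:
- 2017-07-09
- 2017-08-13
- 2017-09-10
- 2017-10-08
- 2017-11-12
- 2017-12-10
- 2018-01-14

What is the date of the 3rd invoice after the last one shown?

These are Sundays at 28- or 35-day spacing (35, 28, 28, 35, 28, 35).
The pattern: 2nd Sunday of the month.
2nd Sunday of February 2018: 2018-02-11.
March 2018 — 2nd Sunday is 2018-03-11.
2nd Sunday of April 2018: 2018-04-08.

2018-04-08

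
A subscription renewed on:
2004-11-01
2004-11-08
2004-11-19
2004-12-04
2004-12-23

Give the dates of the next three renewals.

2005-01-15, 2005-02-11, 2005-03-14

The spacing grows by 4 each time: 7, 11, 15, 19 days.
Next gap: 23 days. 2004-12-23 + 23 days = 2005-01-15.
Next gap: 27 days. 2005-01-15 + 27 days = 2005-02-11.
Next gap: 31 days. 2005-02-11 + 31 days = 2005-03-14.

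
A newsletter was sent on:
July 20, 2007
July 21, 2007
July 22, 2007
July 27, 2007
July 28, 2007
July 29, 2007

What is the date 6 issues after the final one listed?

August 12, 2007

The gap pattern 1, 1, 5, 1, 1 repeats every 3 events.
These are the Fridays, Saturdays and Sundays of each week.
The following Friday is August 3, 2007.
The following Saturday is August 4, 2007.
The following Sunday is August 5, 2007.
Next Friday: August 10, 2007.
Next Saturday: August 11, 2007.
Next Sunday: August 12, 2007.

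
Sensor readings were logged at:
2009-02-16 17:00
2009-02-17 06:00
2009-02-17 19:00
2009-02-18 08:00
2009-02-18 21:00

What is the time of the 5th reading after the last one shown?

2009-02-21 14:00

Spacing: 13, 13, 13, 13 h — constant 13 h.
2009-02-18 21:00 + 13 h = 2009-02-19 10:00.
2009-02-19 10:00 + 13 h = 2009-02-19 23:00.
2009-02-19 23:00 + 13 h = 2009-02-20 12:00.
2009-02-20 12:00 + 13 h = 2009-02-21 01:00.
2009-02-21 01:00 + 13 h = 2009-02-21 14:00.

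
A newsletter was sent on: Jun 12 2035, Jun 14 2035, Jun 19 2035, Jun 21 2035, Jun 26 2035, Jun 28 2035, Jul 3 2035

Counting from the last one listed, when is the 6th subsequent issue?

Every event lands on a Tuesday or Thursday (gaps cycle 2, 5, 2, 5, 2, 5).
So the schedule is: every Tuesday and Thursday.
The following Thursday is Jul 5 2035.
Next Tuesday: Jul 10 2035.
The following Thursday is Jul 12 2035.
The following Tuesday is Jul 17 2035.
The following Thursday is Jul 19 2035.
The following Tuesday is Jul 24 2035.

Jul 24 2035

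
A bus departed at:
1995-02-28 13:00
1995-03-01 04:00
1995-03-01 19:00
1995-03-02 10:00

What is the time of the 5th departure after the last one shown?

The interval is a steady 15 hours (15, 15, 15).
1995-03-02 10:00 + 15 h = 1995-03-03 01:00.
1995-03-03 01:00 + 15 h = 1995-03-03 16:00.
1995-03-03 16:00 + 15 h = 1995-03-04 07:00.
1995-03-04 07:00 + 15 h = 1995-03-04 22:00.
1995-03-04 22:00 + 15 h = 1995-03-05 13:00.

1995-03-05 13:00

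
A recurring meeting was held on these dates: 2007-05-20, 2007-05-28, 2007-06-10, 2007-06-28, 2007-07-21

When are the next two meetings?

The spacing grows by 5 each time: 8, 13, 18, 23 days.
Next gap: 28 days. 2007-07-21 + 28 days = 2007-08-18.
Next gap: 33 days. 2007-08-18 + 33 days = 2007-09-20.

2007-08-18, 2007-09-20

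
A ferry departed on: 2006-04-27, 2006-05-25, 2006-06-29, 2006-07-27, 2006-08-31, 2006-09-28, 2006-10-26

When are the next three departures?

2006-11-30, 2006-12-28, 2007-01-25

These are Thursdays with 28, 35, 28, 35, 28, 28-day gaps.
Each is the final Thursday of its month — 2006-06-29 is past the 28th, so '4th Thursday' doesn't fit.
November 2006 ends with Thursday 2006-11-30.
Last Thursday of December 2006: 2006-12-28.
January 2007 ends with Thursday 2007-01-25.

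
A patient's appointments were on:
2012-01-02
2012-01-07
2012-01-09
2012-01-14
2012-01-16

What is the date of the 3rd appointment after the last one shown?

The gap pattern 5, 2, 5, 2 repeats every 2 events.
These are the Mondays and Saturdays of each week.
Next Saturday: 2012-01-21.
The following Monday is 2012-01-23.
Next Saturday: 2012-01-28.

2012-01-28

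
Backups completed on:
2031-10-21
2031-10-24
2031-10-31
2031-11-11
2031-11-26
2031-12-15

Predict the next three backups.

2032-01-07, 2032-02-03, 2032-03-05

The spacing grows by 4 each time: 3, 7, 11, 15, 19 days.
Next gap: 23 days. 2031-12-15 + 23 days = 2032-01-07.
Next gap: 27 days. 2032-01-07 + 27 days = 2032-02-03.
Next gap: 31 days. 2032-02-03 + 31 days = 2032-03-05.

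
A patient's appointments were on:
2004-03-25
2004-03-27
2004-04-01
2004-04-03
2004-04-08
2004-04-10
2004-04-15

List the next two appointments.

Every event lands on a Thursday or Saturday (gaps cycle 2, 5, 2, 5, 2, 5).
So the schedule is: every Thursday and Saturday.
The following Saturday is 2004-04-17.
The following Thursday is 2004-04-22.

2004-04-17, 2004-04-22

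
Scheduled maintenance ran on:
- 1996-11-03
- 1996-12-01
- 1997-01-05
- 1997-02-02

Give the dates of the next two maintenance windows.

1997-03-02, 1997-04-06

These are Sundays at 28- or 35-day spacing (28, 35, 28).
The pattern: 1st Sunday of the month.
March 1997 — 1st Sunday is 1997-03-02.
April 1997 — 1st Sunday is 1997-04-06.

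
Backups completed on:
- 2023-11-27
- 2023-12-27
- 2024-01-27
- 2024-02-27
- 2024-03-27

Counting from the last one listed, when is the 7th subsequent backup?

2024-10-27

The day-of-month is always 27 (30, 31, 31, 29 days between events).
So this recurs on the 27th of each month.
April 2024: 2024-04-27.
May 2024: 2024-05-27.
June 2024: 2024-06-27.
Next: July 2024 → 2024-07-27.
Next: August 2024 → 2024-08-27.
Next: September 2024 → 2024-09-27.
Next: October 2024 → 2024-10-27.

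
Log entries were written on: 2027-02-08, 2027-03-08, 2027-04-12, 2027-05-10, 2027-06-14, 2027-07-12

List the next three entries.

2027-08-09, 2027-09-13, 2027-10-11

These are Mondays at 28- or 35-day spacing (28, 35, 28, 35, 28).
The pattern: 2nd Monday of the month.
August 2027 — 2nd Monday is 2027-08-09.
September 2027 — 2nd Monday is 2027-09-13.
2nd Monday of October 2027: 2027-10-11.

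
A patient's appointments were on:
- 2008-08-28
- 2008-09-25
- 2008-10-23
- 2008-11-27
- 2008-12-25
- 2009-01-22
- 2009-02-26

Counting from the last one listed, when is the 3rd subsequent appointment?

All dates are Thursdays, 28, 28, 35, 28, 28, 35 days apart.
Specifically, the 4th Thursday of each month.
March 2009 — 4th Thursday is 2009-03-26.
April 2009 — 4th Thursday is 2009-04-23.
4th Thursday of May 2009: 2009-05-28.

2009-05-28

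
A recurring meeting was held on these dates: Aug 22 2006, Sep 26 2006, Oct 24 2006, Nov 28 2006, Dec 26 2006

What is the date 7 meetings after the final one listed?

Gaps: 35, 28, 35, 28 days — a mix of 28 and 35. Every date is a Tuesday.
Each is the 4th Tuesday of its month.
January 2007 — 4th Tuesday is Jan 23 2007.
February 2007 — 4th Tuesday is Feb 27 2007.
4th Tuesday of March 2007: Mar 27 2007.
April 2007 — 4th Tuesday is Apr 24 2007.
May 2007 — 4th Tuesday is May 22 2007.
June 2007 — 4th Tuesday is Jun 26 2007.
4th Tuesday of July 2007: Jul 24 2007.

Jul 24 2007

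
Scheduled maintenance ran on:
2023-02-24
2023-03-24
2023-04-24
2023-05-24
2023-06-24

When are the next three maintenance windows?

2023-07-24, 2023-08-24, 2023-09-24

Gaps: 28, 31, 30, 31 days — not constant. Every event is on the 24th of the month.
Pattern: the 24th of each month.
July 2023: 2023-07-24.
August 2023: 2023-08-24.
September 2023: 2023-09-24.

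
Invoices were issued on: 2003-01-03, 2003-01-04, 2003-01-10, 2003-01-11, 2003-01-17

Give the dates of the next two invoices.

The gap pattern 1, 6, 1, 6 repeats every 2 events.
These are the Fridays and Saturdays of each week.
The following Saturday is 2003-01-18.
Next Friday: 2003-01-24.

2003-01-18, 2003-01-24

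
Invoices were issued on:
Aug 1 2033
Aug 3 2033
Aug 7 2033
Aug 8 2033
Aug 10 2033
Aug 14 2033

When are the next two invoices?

Gaps: 2, 4, 1, 2, 4 days — not constant, but cyclic with period 3.
The events fall on every Monday, Wednesday and Sunday.
The following Monday is Aug 15 2033.
The following Wednesday is Aug 17 2033.

Aug 15 2033, Aug 17 2033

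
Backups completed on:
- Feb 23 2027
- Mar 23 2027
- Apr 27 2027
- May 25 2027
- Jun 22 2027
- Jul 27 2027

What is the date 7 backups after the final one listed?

Feb 22 2028

Gaps: 28, 35, 28, 28, 35 days — a mix of 28 and 35. Every date is a Tuesday.
Each is the 4th Tuesday of its month.
4th Tuesday of August 2027: Aug 24 2027.
September 2027 — 4th Tuesday is Sep 28 2027.
4th Tuesday of October 2027: Oct 26 2027.
4th Tuesday of November 2027: Nov 23 2027.
December 2027 — 4th Tuesday is Dec 28 2027.
4th Tuesday of January 2028: Jan 25 2028.
February 2028 — 4th Tuesday is Feb 22 2028.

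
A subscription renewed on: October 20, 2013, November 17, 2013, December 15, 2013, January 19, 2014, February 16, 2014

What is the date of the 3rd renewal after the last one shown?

May 18, 2014

These are Sundays at 28- or 35-day spacing (28, 28, 35, 28).
The pattern: 3rd Sunday of the month.
3rd Sunday of March 2014: March 16, 2014.
3rd Sunday of April 2014: April 20, 2014.
3rd Sunday of May 2014: May 18, 2014.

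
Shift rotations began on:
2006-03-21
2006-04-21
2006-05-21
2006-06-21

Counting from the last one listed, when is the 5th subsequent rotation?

Gaps: 31, 30, 31 days — not constant. Every event is on the 21st of the month.
Pattern: the 21st of each month.
Next: July 2006 → 2006-07-21.
August 2006: 2006-08-21.
Next: September 2006 → 2006-09-21.
October 2006: 2006-10-21.
Next: November 2006 → 2006-11-21.

2006-11-21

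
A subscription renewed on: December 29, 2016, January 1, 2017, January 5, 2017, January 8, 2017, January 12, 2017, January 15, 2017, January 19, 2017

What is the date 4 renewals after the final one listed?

Gaps: 3, 4, 3, 4, 3, 4 days — not constant, but cyclic with period 2.
The events fall on every Thursday and Sunday.
Next Sunday: January 22, 2017.
The following Thursday is January 26, 2017.
Next Sunday: January 29, 2017.
Next Thursday: February 2, 2017.

February 2, 2017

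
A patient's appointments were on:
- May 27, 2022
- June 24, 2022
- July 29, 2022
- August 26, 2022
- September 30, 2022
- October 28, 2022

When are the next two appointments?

Every date is a Friday; gaps 28, 35, 28, 35, 28 days.
Each is the last Friday of its month (at least one falls on the 29th or later, ruling out '4th Friday').
Last Friday of November 2022: November 25, 2022.
Last Friday of December 2022: December 30, 2022.

November 25, 2022; December 30, 2022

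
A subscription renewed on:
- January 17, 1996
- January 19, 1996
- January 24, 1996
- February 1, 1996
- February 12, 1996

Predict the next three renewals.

Gaps: 2, 5, 8, 11 days — each gap is 3 larger than the previous one.
Next gap: 14 days. February 12, 1996 + 14 days = February 26, 1996.
Next gap: 17 days. February 26, 1996 + 17 days = March 14, 1996.
Next gap: 20 days. March 14, 1996 + 20 days = April 3, 1996.

February 26, 1996; March 14, 1996; April 3, 1996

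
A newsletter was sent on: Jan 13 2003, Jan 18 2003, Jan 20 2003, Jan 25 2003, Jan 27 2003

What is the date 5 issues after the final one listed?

Feb 15 2003

The gap pattern 5, 2, 5, 2 repeats every 2 events.
These are the Mondays and Saturdays of each week.
The following Saturday is Feb 1 2003.
Next Monday: Feb 3 2003.
Next Saturday: Feb 8 2003.
The following Monday is Feb 10 2003.
The following Saturday is Feb 15 2003.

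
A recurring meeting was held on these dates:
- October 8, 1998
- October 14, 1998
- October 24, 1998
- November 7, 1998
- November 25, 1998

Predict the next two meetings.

Gaps: 6, 10, 14, 18 days — each gap is 4 larger than the previous one.
Next gap: 22 days. November 25, 1998 + 22 days = December 17, 1998.
Next gap: 26 days. December 17, 1998 + 26 days = January 12, 1999.

December 17, 1998; January 12, 1999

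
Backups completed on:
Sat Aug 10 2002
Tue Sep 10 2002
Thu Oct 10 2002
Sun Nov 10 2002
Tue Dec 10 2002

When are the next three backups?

Fri Jan 10 2003, Mon Feb 10 2003, Mon Mar 10 2003

The day-of-month is always 10 (31, 30, 31, 30 days between events).
So this recurs on the 10th of each month.
Next: January 2003 → Fri Jan 10 2003.
February 2003: Mon Feb 10 2003.
Next: March 2003 → Mon Mar 10 2003.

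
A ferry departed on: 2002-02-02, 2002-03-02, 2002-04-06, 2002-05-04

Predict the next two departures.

2002-06-01, 2002-07-06

Gaps: 28, 35, 28 days — a mix of 28 and 35. Every date is a Saturday.
Each is the 1st Saturday of its month.
1st Saturday of June 2002: 2002-06-01.
1st Saturday of July 2002: 2002-07-06.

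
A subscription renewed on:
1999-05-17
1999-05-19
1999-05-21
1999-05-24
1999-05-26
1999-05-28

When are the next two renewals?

The gap pattern 2, 2, 3, 2, 2 repeats every 3 events.
These are the Mondays, Wednesdays and Fridays of each week.
Next Monday: 1999-05-31.
Next Wednesday: 1999-06-02.

1999-05-31, 1999-06-02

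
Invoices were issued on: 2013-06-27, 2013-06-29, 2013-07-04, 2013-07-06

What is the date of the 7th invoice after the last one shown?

2013-08-01

The gap pattern 2, 5, 2 repeats every 2 events.
These are the Thursdays and Saturdays of each week.
The following Thursday is 2013-07-11.
Next Saturday: 2013-07-13.
The following Thursday is 2013-07-18.
The following Saturday is 2013-07-20.
Next Thursday: 2013-07-25.
The following Saturday is 2013-07-27.
The following Thursday is 2013-08-01.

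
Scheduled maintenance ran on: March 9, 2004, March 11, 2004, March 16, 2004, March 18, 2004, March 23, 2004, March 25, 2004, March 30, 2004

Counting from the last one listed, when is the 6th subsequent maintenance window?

April 20, 2004

Gaps: 2, 5, 2, 5, 2, 5 days — not constant, but cyclic with period 2.
The events fall on every Tuesday and Thursday.
Next Thursday: April 1, 2004.
The following Tuesday is April 6, 2004.
The following Thursday is April 8, 2004.
Next Tuesday: April 13, 2004.
Next Thursday: April 15, 2004.
Next Tuesday: April 20, 2004.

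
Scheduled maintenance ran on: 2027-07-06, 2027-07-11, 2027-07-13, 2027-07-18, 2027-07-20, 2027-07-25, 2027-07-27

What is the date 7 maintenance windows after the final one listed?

Every event lands on a Tuesday or Sunday (gaps cycle 5, 2, 5, 2, 5, 2).
So the schedule is: every Tuesday and Sunday.
Next Sunday: 2027-08-01.
Next Tuesday: 2027-08-03.
The following Sunday is 2027-08-08.
Next Tuesday: 2027-08-10.
The following Sunday is 2027-08-15.
Next Tuesday: 2027-08-17.
The following Sunday is 2027-08-22.

2027-08-22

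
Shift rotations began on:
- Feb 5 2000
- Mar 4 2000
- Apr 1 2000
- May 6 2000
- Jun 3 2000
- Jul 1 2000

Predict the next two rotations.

Aug 5 2000, Sep 2 2000

All dates are Saturdays, 28, 28, 35, 28, 28 days apart.
Specifically, the 1st Saturday of each month.
1st Saturday of August 2000: Aug 5 2000.
1st Saturday of September 2000: Sep 2 2000.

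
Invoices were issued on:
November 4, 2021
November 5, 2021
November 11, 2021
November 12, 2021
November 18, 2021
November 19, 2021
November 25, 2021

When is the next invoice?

November 26, 2021

The gap pattern 1, 6, 1, 6, 1, 6 repeats every 2 events.
These are the Thursdays and Fridays of each week.
Next Friday: November 26, 2021.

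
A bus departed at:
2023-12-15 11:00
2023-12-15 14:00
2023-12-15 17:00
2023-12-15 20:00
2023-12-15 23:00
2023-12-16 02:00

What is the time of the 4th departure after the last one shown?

2023-12-16 14:00

The interval is a steady 3 hours (3, 3, 3, 3, 3).
2023-12-16 02:00 + 3 h = 2023-12-16 05:00.
2023-12-16 05:00 + 3 h = 2023-12-16 08:00.
2023-12-16 08:00 + 3 h = 2023-12-16 11:00.
2023-12-16 11:00 + 3 h = 2023-12-16 14:00.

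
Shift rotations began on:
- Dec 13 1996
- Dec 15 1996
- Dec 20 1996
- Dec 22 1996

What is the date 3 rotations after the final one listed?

Jan 3 1997

The gap pattern 2, 5, 2 repeats every 2 events.
These are the Fridays and Sundays of each week.
Next Friday: Dec 27 1996.
The following Sunday is Dec 29 1996.
The following Friday is Jan 3 1997.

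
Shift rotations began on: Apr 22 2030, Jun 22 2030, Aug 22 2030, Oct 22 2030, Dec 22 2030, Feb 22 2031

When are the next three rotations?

The day-of-month is always 22 (61, 61, 61, 61, 62 days between events).
So this recurs on the 22nd of every 2 months.
April 2031: Apr 22 2031.
June 2031: Jun 22 2031.
August 2031: Aug 22 2031.

Apr 22 2031, Jun 22 2031, Aug 22 2031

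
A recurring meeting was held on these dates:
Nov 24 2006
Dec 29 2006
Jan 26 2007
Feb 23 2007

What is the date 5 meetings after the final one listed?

Jul 27 2007

All Fridays; the gaps (35, 28, 28) vary with month length.
This is the last Friday of each month.
March 2007 ends with Friday Mar 30 2007.
April 2007 ends with Friday Apr 27 2007.
May 2007 ends with Friday May 25 2007.
Last Friday of June 2007: Jun 29 2007.
Last Friday of July 2007: Jul 27 2007.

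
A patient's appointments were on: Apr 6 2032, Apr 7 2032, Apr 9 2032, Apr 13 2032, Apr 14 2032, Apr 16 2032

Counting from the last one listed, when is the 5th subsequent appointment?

Apr 28 2032

Every event lands on a Tuesday or Wednesday or Friday (gaps cycle 1, 2, 4, 1, 2).
So the schedule is: every Tuesday, Wednesday and Friday.
Next Tuesday: Apr 20 2032.
Next Wednesday: Apr 21 2032.
Next Friday: Apr 23 2032.
The following Tuesday is Apr 27 2032.
The following Wednesday is Apr 28 2032.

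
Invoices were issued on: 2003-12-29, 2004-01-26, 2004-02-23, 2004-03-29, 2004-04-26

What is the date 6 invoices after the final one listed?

2004-10-25

Every date is a Monday; gaps 28, 28, 35, 28 days.
Each is the last Monday of its month (at least one falls on the 29th or later, ruling out '4th Monday').
Last Monday of May 2004: 2004-05-31.
June 2004 ends with Monday 2004-06-28.
Last Monday of July 2004: 2004-07-26.
Last Monday of August 2004: 2004-08-30.
Last Monday of September 2004: 2004-09-27.
October 2004 ends with Monday 2004-10-25.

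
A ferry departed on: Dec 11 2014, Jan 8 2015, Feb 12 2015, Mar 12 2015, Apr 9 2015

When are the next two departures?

May 14 2015, Jun 11 2015

All dates are Thursdays, 28, 35, 28, 28 days apart.
Specifically, the 2nd Thursday of each month.
2nd Thursday of May 2015: May 14 2015.
2nd Thursday of June 2015: Jun 11 2015.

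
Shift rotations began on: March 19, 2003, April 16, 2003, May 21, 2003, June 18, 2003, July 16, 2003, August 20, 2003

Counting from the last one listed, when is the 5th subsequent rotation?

January 21, 2004

All dates are Wednesdays, 28, 35, 28, 28, 35 days apart.
Specifically, the 3rd Wednesday of each month.
September 2003 — 3rd Wednesday is September 17, 2003.
October 2003 — 3rd Wednesday is October 15, 2003.
3rd Wednesday of November 2003: November 19, 2003.
December 2003 — 3rd Wednesday is December 17, 2003.
January 2004 — 3rd Wednesday is January 21, 2004.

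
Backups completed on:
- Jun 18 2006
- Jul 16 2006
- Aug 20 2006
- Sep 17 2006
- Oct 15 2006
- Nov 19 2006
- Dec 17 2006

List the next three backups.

These are Sundays at 28- or 35-day spacing (28, 35, 28, 28, 35, 28).
The pattern: 3rd Sunday of the month.
3rd Sunday of January 2007: Jan 21 2007.
February 2007 — 3rd Sunday is Feb 18 2007.
3rd Sunday of March 2007: Mar 18 2007.

Jan 21 2007, Feb 18 2007, Mar 18 2007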